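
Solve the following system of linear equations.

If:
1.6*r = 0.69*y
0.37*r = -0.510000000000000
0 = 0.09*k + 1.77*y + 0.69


Then:
k = 55.19
r = -1.38
y = -3.20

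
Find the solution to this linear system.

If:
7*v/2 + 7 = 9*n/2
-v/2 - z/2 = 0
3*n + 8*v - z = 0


Then:
n = 21/17
v = -7/17
z = 7/17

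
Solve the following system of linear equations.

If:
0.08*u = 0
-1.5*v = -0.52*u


Then:
u = 0.00
v = 0.00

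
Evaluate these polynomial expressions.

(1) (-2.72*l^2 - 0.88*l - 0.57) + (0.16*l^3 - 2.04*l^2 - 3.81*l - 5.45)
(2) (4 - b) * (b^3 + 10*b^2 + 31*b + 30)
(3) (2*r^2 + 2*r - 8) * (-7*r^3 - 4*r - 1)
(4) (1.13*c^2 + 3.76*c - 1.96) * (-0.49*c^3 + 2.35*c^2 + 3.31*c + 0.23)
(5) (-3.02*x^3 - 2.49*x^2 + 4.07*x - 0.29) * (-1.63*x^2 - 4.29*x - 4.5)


(1) = 0.16*l^3 - 4.76*l^2 - 4.69*l - 6.02
(2) = -b^4 - 6*b^3 + 9*b^2 + 94*b + 120
(3) = -14*r^5 - 14*r^4 + 48*r^3 - 10*r^2 + 30*r + 8
(4) = -0.5537*c^5 + 0.8131*c^4 + 13.5367*c^3 + 8.0995*c^2 - 5.6228*c - 0.4508
(5) = 4.9226*x^5 + 17.0145*x^4 + 17.638*x^3 - 5.7826*x^2 - 17.0709*x + 1.305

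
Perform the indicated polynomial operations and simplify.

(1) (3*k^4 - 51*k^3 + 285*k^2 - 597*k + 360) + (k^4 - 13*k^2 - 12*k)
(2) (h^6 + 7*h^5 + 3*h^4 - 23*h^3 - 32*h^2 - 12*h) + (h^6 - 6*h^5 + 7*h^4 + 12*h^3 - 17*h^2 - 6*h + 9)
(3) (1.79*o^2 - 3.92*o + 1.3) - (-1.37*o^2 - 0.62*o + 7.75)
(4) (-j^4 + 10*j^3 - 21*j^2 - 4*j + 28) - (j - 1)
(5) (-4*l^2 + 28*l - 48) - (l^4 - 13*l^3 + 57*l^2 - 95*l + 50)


(1) = 4*k^4 - 51*k^3 + 272*k^2 - 609*k + 360
(2) = 2*h^6 + h^5 + 10*h^4 - 11*h^3 - 49*h^2 - 18*h + 9
(3) = 3.16*o^2 - 3.3*o - 6.45
(4) = -j^4 + 10*j^3 - 21*j^2 - 5*j + 29
(5) = -l^4 + 13*l^3 - 61*l^2 + 123*l - 98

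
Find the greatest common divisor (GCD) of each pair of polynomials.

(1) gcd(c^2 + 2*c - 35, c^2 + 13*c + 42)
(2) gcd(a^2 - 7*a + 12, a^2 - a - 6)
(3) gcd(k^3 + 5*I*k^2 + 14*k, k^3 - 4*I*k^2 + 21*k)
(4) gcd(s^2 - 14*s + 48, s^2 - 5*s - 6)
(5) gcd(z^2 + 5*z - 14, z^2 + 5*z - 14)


(1) = c + 7
(2) = a - 3
(3) = gcd(k*(k - 2*I)*(k + 7*I), k*(k - 7*I)*(k + 3*I)) = k
(4) = gcd((s - 8)*(s - 6), (s - 6)*(s + 1)) = s - 6
(5) = gcd((z - 2)*(z + 7), (z - 2)*(z + 7)) = z^2 + 5*z - 14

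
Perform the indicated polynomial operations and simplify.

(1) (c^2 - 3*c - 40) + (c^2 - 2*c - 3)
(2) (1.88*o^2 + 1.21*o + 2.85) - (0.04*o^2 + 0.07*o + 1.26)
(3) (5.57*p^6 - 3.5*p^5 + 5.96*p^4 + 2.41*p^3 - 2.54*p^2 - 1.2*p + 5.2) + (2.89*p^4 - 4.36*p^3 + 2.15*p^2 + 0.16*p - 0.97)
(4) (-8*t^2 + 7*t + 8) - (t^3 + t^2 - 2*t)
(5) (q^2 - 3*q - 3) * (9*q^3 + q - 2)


(1) = 2*c^2 - 5*c - 43
(2) = 1.84*o^2 + 1.14*o + 1.59
(3) = 5.57*p^6 - 3.5*p^5 + 8.85*p^4 - 1.95*p^3 - 0.39*p^2 - 1.04*p + 4.23
(4) = -t^3 - 9*t^2 + 9*t + 8
(5) = 9*q^5 - 27*q^4 - 26*q^3 - 5*q^2 + 3*q + 6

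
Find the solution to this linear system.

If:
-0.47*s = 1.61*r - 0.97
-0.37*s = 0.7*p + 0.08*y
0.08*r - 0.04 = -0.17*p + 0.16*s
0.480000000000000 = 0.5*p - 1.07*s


Then:
p = -1.07
r = 0.88
s = -0.95
y = 13.78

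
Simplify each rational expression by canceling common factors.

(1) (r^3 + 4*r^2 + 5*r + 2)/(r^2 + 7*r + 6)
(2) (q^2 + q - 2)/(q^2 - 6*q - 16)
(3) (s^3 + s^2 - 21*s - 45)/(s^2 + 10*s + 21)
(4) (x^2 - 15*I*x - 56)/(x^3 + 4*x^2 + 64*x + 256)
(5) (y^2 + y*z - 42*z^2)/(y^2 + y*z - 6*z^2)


(1) = (r^2 + 3*r + 2)/(r + 6)
(2) = (q - 1)/(q - 8)
(3) = (s^2 - 2*s - 15)/(s + 7)
(4) = (x - 7*I)/(x^2 + x*(4 + 8*I) + 32*I)
(5) = (y^2 + y*z - 42*z^2)/(y^2 + y*z - 6*z^2)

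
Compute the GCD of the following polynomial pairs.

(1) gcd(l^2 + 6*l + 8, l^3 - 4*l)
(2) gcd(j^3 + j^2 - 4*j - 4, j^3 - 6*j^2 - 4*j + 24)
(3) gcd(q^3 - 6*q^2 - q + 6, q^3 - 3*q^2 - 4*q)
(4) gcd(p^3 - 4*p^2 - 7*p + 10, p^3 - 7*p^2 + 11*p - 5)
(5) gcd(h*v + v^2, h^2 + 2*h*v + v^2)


(1) = l + 2
(2) = j^2 - 4
(3) = gcd((q - 6)*(q - 1)*(q + 1), q*(q - 4)*(q + 1)) = q + 1
(4) = p^2 - 6*p + 5
(5) = gcd(v*(h + v), (h + v)^2) = h + v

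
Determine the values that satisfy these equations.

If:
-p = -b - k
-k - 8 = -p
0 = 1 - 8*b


Then:
No Solution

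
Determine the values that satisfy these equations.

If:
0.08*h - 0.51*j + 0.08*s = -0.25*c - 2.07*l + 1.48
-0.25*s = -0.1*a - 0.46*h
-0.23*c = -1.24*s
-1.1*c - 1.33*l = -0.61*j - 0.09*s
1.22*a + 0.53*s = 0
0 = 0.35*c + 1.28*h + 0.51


Then:
a = 0.08
c = -1.02
h = -0.12
j = 0.10
l = 0.87
s = -0.19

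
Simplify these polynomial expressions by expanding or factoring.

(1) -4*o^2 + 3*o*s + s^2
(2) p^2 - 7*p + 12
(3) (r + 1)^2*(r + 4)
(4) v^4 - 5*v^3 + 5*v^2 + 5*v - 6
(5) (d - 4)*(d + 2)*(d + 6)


(1) = (-o + s)*(4*o + s)
(2) = (p - 4)*(p - 3)
(3) = r^3 + 6*r^2 + 9*r + 4
(4) = (v - 3)*(v - 2)*(v - 1)*(v + 1)
(5) = d^3 + 4*d^2 - 20*d - 48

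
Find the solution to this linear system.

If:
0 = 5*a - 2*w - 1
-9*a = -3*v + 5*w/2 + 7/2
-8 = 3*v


Then:
a = -41/61
v = -8/3
w = -133/61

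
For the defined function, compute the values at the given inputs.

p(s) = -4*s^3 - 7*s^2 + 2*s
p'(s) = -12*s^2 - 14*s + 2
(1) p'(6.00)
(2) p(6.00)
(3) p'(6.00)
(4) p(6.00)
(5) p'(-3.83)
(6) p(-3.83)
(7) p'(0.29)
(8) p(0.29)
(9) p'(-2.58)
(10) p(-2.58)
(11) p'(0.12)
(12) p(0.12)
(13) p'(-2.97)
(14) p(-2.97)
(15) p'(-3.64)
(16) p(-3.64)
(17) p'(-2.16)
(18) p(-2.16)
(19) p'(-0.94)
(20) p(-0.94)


(1) = -514.00
(2) = -1104.00
(3) = -514.00
(4) = -1104.00
(5) = -120.41
(6) = 114.39
(7) = -3.07
(8) = -0.11
(9) = -41.76
(10) = 16.94
(11) = 0.15
(12) = 0.13
(13) = -62.27
(14) = 37.11
(15) = -106.04
(16) = 92.89
(17) = -23.75
(18) = 3.33
(19) = 4.56
(20) = -4.74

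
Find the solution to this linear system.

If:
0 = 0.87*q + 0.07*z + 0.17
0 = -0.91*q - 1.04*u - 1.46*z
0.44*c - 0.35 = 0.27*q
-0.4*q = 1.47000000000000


Then:
c = -1.46
q = -3.68
u = -57.50
z = 43.25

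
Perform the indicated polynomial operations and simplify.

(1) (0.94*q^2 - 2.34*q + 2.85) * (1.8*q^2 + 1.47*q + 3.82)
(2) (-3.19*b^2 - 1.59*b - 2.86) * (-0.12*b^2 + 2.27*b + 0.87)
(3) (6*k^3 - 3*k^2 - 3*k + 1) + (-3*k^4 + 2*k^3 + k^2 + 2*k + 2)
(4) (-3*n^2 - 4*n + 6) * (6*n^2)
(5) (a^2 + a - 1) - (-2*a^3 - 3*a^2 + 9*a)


(1) = 1.692*q^4 - 2.8302*q^3 + 5.281*q^2 - 4.7493*q + 10.887
(2) = 0.3828*b^4 - 7.0505*b^3 - 6.0414*b^2 - 7.8755*b - 2.4882
(3) = -3*k^4 + 8*k^3 - 2*k^2 - k + 3
(4) = -18*n^4 - 24*n^3 + 36*n^2
(5) = 2*a^3 + 4*a^2 - 8*a - 1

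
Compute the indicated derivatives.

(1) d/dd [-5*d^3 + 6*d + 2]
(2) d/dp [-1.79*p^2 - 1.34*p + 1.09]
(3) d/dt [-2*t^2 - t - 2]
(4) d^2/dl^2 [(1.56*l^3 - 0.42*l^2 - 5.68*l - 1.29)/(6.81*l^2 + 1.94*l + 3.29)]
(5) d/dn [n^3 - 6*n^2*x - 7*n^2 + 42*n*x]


(1) = 6 - 15*d^2
(2) = -3.58*p - 1.34
(3) = -4*t - 1
(4) = (-573.895776*l^3 - 242.74953*l^2 + 762.616332*l + 111.508646)/(315.821241*l^6 + 269.908902*l^5 + 534.622455*l^4 + 268.09442*l^3 + 258.283095*l^2 + 62.996262*l + 35.611289)
(5) = 3*n^2 - 12*n*x - 14*n + 42*x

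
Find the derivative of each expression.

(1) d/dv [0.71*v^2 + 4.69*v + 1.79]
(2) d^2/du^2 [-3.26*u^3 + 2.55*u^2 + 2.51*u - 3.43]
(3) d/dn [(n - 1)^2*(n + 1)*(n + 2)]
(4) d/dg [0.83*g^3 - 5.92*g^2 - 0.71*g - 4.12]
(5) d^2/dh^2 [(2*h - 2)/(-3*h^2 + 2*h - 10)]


(1) = 1.42*v + 4.69
(2) = 5.1 - 19.56*u
(3) = 4*n^3 + 3*n^2 - 6*n - 1
(4) = 2.49*g^2 - 11.84*g - 0.71
(5) = 4*(-4*(h - 1)*(3*h - 1)^2 + (9*h - 5)*(3*h^2 - 2*h + 10))/(3*h^2 - 2*h + 10)^3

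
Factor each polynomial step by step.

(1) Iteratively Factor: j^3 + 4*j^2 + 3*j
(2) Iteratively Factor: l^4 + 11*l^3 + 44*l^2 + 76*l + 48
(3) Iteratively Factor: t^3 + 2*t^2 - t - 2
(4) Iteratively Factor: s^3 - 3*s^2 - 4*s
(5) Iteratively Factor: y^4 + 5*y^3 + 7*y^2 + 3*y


(1) = (j + 1)*(j^2 + 3*j) = j*(j + 1)*(j + 3)
(2) = (l + 2)*(l^3 + 9*l^2 + 26*l + 24) = (l + 2)*(l + 3)*(l^2 + 6*l + 8) = (l + 2)*(l + 3)*(l + 4)*(l + 2)
(3) = (t + 2)*(t^2 - 1) = (t - 1)*(t + 2)*(t + 1)
(4) = (s + 1)*(s^2 - 4*s) = s*(s + 1)*(s - 4)
(5) = (y + 1)*(y^3 + 4*y^2 + 3*y) = (y + 1)*(y + 3)*(y^2 + y) = y*(y + 1)*(y + 3)*(y + 1)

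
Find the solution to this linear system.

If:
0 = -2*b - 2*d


Then:
b = -d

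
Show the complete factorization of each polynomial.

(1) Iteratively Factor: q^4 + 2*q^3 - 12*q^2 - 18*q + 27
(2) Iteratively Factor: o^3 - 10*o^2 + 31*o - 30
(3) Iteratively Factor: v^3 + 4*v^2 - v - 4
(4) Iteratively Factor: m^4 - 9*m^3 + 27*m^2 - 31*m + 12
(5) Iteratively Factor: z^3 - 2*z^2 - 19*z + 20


(1) = (q + 3)*(q^3 - q^2 - 9*q + 9) = (q - 1)*(q + 3)*(q^2 - 9) = (q - 1)*(q + 3)^2*(q - 3)
(2) = (o - 2)*(o^2 - 8*o + 15) = (o - 5)*(o - 2)*(o - 3)
(3) = (v + 4)*(v^2 - 1) = (v - 1)*(v + 4)*(v + 1)
(4) = (m - 1)*(m^3 - 8*m^2 + 19*m - 12) = (m - 1)^2*(m^2 - 7*m + 12) = (m - 4)*(m - 1)^2*(m - 3)
(5) = (z + 4)*(z^2 - 6*z + 5) = (z - 1)*(z + 4)*(z - 5)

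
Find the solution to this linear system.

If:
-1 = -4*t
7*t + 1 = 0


Then:
No Solution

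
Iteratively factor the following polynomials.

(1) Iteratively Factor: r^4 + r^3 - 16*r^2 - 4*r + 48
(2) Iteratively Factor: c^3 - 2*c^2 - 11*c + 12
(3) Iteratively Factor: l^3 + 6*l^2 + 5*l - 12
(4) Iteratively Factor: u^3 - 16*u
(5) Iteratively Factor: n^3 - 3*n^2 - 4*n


(1) = (r + 2)*(r^3 - r^2 - 14*r + 24) = (r + 2)*(r + 4)*(r^2 - 5*r + 6) = (r - 2)*(r + 2)*(r + 4)*(r - 3)
(2) = (c - 1)*(c^2 - c - 12) = (c - 4)*(c - 1)*(c + 3)
(3) = (l - 1)*(l^2 + 7*l + 12) = (l - 1)*(l + 3)*(l + 4)
(4) = (u + 4)*(u^2 - 4*u) = u*(u + 4)*(u - 4)
(5) = (n)*(n^2 - 3*n - 4) = n*(n + 1)*(n - 4)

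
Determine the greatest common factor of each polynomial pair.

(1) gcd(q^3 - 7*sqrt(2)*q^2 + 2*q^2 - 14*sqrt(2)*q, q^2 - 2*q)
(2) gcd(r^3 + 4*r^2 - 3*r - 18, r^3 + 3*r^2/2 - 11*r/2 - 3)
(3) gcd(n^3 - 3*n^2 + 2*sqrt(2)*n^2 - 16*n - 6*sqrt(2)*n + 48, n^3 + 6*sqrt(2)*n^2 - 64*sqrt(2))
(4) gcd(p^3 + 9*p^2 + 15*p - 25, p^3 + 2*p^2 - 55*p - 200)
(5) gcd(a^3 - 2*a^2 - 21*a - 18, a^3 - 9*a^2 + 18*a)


(1) = q
(2) = gcd((r - 2)*(r + 3)^2, (r - 2)*(r + 1/2)*(r + 3)) = r^2 + r - 6
(3) = n^2 + 2*sqrt(2)*n - 16
(4) = p^2 + 10*p + 25
(5) = a - 6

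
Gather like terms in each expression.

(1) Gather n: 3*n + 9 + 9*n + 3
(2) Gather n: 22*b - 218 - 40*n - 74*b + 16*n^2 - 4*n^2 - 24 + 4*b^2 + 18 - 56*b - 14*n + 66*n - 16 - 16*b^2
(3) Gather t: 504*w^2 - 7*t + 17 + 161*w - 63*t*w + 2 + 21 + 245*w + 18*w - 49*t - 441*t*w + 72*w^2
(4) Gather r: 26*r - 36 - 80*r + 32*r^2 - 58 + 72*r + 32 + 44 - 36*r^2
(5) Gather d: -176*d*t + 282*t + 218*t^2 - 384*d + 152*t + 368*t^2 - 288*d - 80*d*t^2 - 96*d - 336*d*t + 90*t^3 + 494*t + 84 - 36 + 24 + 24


(1) = 12*n + 12
(2) = -12*b^2 - 108*b + 12*n^2 + 12*n - 240
(3) = t*(-504*w - 56) + 576*w^2 + 424*w + 40
(4) = -4*r^2 + 18*r - 18
(5) = d*(-80*t^2 - 512*t - 768) + 90*t^3 + 586*t^2 + 928*t + 96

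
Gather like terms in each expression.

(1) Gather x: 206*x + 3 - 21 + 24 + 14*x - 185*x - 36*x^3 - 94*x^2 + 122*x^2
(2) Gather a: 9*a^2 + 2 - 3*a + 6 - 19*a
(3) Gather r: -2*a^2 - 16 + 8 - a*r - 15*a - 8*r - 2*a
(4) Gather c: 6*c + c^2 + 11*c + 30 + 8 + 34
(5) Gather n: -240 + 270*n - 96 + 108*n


(1) = -36*x^3 + 28*x^2 + 35*x + 6
(2) = 9*a^2 - 22*a + 8
(3) = -2*a^2 - 17*a + r*(-a - 8) - 8
(4) = c^2 + 17*c + 72
(5) = 378*n - 336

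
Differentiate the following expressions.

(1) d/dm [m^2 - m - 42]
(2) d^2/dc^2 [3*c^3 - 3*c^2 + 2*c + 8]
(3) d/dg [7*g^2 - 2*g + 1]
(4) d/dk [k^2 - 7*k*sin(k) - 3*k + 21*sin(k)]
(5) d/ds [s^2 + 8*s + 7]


(1) = 2*m - 1
(2) = 18*c - 6
(3) = 14*g - 2
(4) = -7*k*cos(k) + 2*k - 7*sin(k) + 21*cos(k) - 3
(5) = 2*s + 8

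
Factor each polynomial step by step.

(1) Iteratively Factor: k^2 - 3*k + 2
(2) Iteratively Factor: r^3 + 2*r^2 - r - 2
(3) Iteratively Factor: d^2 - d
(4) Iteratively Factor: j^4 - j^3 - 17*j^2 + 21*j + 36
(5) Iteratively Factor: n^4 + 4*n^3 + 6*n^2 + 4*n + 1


(1) = (k - 1)*(k - 2)
(2) = (r + 1)*(r^2 + r - 2) = (r - 1)*(r + 1)*(r + 2)
(3) = (d)*(d - 1)
(4) = (j + 1)*(j^3 - 2*j^2 - 15*j + 36) = (j - 3)*(j + 1)*(j^2 + j - 12) = (j - 3)^2*(j + 1)*(j + 4)
(5) = (n + 1)*(n^3 + 3*n^2 + 3*n + 1) = (n + 1)^2*(n^2 + 2*n + 1) = (n + 1)^3*(n + 1)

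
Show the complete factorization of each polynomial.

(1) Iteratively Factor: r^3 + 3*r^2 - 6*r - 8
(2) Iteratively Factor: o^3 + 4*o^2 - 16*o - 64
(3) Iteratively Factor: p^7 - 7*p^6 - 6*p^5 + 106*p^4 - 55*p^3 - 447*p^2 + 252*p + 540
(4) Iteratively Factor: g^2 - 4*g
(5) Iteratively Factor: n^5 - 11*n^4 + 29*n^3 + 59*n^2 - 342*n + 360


(1) = (r + 4)*(r^2 - r - 2) = (r + 1)*(r + 4)*(r - 2)
(2) = (o - 4)*(o^2 + 8*o + 16) = (o - 4)*(o + 4)*(o + 4)
(3) = (p + 2)*(p^6 - 9*p^5 + 12*p^4 + 82*p^3 - 219*p^2 - 9*p + 270) = (p - 2)*(p + 2)*(p^5 - 7*p^4 - 2*p^3 + 78*p^2 - 63*p - 135) = (p - 3)*(p - 2)*(p + 2)*(p^4 - 4*p^3 - 14*p^2 + 36*p + 45) = (p - 5)*(p - 3)*(p - 2)*(p + 2)*(p^3 + p^2 - 9*p - 9) = (p - 5)*(p - 3)*(p - 2)*(p + 2)*(p + 3)*(p^2 - 2*p - 3) = (p - 5)*(p - 3)^2*(p - 2)*(p + 2)*(p + 3)*(p + 1)
(4) = (g - 4)*(g)
(5) = (n - 4)*(n^4 - 7*n^3 + n^2 + 63*n - 90) = (n - 5)*(n - 4)*(n^3 - 2*n^2 - 9*n + 18) = (n - 5)*(n - 4)*(n - 3)*(n^2 + n - 6) = (n - 5)*(n - 4)*(n - 3)*(n + 3)*(n - 2)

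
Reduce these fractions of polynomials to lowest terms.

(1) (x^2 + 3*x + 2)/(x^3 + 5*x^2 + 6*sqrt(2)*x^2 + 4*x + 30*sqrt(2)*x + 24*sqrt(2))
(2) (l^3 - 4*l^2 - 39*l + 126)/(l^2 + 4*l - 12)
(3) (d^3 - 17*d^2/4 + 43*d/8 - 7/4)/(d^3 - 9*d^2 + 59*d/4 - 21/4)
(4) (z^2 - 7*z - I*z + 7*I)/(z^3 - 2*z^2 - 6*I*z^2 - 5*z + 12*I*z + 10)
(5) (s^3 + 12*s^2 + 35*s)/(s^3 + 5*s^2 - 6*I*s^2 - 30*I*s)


(1) = (x + 2)/(x^2 + x*(4 + 6*sqrt(2)) + 24*sqrt(2))
(2) = (l^2 - 10*l + 21)/(l - 2)
(3) = (4*d^2 - 15*d + 14)/(4*d^2 - 34*d + 42)
(4) = (z - 7)/(z^2 + z*(-2 - 5*I) + 10*I)
(5) = (s + 7)/(s - 6*I)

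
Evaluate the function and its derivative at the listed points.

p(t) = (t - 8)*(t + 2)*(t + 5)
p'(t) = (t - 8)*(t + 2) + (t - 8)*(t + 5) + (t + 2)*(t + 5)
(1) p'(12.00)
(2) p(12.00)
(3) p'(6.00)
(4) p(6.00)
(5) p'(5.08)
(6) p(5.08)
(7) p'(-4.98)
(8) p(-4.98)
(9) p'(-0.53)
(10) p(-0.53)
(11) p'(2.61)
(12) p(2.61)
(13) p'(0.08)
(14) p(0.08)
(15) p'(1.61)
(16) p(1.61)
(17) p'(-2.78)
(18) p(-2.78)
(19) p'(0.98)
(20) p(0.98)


(1) = 362.00
(2) = 952.00
(3) = 50.00
(4) = -176.00
(5) = 21.26
(6) = -208.39
(7) = 38.36
(8) = 0.77
(9) = -44.10
(10) = -56.05
(11) = -30.78
(12) = -189.09
(13) = -46.14
(14) = -83.69
(15) = -41.44
(16) = -152.48
(17) = -17.25
(18) = 18.67
(19) = -45.08
(20) = -125.10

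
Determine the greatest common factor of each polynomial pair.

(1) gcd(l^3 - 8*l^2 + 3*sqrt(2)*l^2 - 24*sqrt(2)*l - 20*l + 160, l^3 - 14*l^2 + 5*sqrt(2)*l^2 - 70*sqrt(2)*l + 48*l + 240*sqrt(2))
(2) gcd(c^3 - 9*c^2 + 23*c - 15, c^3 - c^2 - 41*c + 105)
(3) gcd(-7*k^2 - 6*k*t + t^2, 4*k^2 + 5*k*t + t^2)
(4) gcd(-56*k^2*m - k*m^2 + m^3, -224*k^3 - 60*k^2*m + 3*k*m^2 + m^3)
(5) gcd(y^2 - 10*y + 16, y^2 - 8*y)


(1) = l^2 + l*(-8 + 5*sqrt(2)) - 40*sqrt(2)
(2) = gcd((c - 5)*(c - 3)*(c - 1), (c - 5)*(c - 3)*(c + 7)) = c^2 - 8*c + 15
(3) = k + t
(4) = gcd(m*(-8*k + m)*(7*k + m), (-8*k + m)*(4*k + m)*(7*k + m)) = 56*k^2 + k*m - m^2
(5) = y - 8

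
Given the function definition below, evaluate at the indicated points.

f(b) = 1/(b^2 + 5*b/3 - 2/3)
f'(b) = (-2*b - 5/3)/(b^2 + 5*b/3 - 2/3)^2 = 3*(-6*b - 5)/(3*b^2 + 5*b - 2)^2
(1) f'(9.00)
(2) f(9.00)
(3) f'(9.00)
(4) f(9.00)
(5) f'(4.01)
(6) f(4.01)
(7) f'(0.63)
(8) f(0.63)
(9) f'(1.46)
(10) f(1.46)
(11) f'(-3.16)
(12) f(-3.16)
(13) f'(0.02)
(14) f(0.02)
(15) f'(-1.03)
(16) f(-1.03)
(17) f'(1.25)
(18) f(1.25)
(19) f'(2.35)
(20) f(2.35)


(1) = -0.00
(2) = 0.01
(3) = -0.00
(4) = 0.01
(5) = -0.02
(6) = 0.05
(7) = -4.81
(8) = 1.28
(9) = -0.30
(10) = 0.26
(11) = 0.28
(12) = 0.25
(13) = -4.26
(14) = -1.58
(15) = 0.22
(16) = -0.76
(17) = -0.47
(18) = 0.34
(19) = -0.08
(20) = 0.11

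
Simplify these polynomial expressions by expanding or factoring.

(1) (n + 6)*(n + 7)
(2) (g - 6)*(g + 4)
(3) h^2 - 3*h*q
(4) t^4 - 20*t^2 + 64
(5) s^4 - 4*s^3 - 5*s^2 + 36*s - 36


(1) = n^2 + 13*n + 42
(2) = g^2 - 2*g - 24
(3) = h*(h - 3*q)
(4) = (t - 4)*(t - 2)*(t + 2)*(t + 4)
(5) = (s - 3)*(s - 2)^2*(s + 3)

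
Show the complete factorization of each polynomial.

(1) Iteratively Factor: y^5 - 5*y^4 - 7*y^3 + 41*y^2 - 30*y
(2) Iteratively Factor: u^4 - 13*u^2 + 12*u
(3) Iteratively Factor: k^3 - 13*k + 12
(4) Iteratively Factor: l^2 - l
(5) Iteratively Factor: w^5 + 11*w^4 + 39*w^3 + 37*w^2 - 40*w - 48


(1) = (y + 3)*(y^4 - 8*y^3 + 17*y^2 - 10*y) = (y - 2)*(y + 3)*(y^3 - 6*y^2 + 5*y) = (y - 2)*(y - 1)*(y + 3)*(y^2 - 5*y) = y*(y - 2)*(y - 1)*(y + 3)*(y - 5)
(2) = (u - 1)*(u^3 + u^2 - 12*u) = (u - 3)*(u - 1)*(u^2 + 4*u) = u*(u - 3)*(u - 1)*(u + 4)
(3) = (k + 4)*(k^2 - 4*k + 3) = (k - 3)*(k + 4)*(k - 1)
(4) = (l)*(l - 1)
(5) = (w + 4)*(w^4 + 7*w^3 + 11*w^2 - 7*w - 12) = (w - 1)*(w + 4)*(w^3 + 8*w^2 + 19*w + 12) = (w - 1)*(w + 3)*(w + 4)*(w^2 + 5*w + 4) = (w - 1)*(w + 3)*(w + 4)^2*(w + 1)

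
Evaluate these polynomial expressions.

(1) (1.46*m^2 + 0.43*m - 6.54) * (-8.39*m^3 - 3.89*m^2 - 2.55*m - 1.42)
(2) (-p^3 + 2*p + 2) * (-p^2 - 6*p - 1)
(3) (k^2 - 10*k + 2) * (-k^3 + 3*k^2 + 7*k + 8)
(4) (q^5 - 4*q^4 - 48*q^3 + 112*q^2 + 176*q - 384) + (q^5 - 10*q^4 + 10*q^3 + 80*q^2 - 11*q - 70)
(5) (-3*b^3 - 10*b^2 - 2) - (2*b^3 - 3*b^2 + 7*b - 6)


(1) = -12.2494*m^5 - 9.2871*m^4 + 49.4749*m^3 + 22.2709*m^2 + 16.0664*m + 9.2868
(2) = p^5 + 6*p^4 - p^3 - 14*p^2 - 14*p - 2
(3) = -k^5 + 13*k^4 - 25*k^3 - 56*k^2 - 66*k + 16
(4) = 2*q^5 - 14*q^4 - 38*q^3 + 192*q^2 + 165*q - 454
(5) = -5*b^3 - 7*b^2 - 7*b + 4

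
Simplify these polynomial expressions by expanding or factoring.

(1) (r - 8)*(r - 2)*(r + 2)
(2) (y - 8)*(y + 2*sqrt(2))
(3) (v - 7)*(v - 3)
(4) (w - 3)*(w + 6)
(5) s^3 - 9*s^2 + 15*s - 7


(1) = r^3 - 8*r^2 - 4*r + 32
(2) = y^2 - 8*y + 2*sqrt(2)*y - 16*sqrt(2)
(3) = v^2 - 10*v + 21
(4) = w^2 + 3*w - 18
(5) = (s - 7)*(s - 1)^2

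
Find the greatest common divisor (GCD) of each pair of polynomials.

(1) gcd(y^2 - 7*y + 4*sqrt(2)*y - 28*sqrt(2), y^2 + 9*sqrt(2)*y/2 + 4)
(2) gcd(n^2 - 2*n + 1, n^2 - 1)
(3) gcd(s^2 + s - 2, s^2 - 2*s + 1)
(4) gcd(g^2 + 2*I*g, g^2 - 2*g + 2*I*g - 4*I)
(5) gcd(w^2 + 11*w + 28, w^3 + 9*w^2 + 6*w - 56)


(1) = gcd((y - 7)*(y + 4*sqrt(2)), (y + sqrt(2)/2)*(y + 4*sqrt(2))) = y + 4*sqrt(2)
(2) = gcd((n - 1)^2, (n - 1)*(n + 1)) = n - 1
(3) = s - 1
(4) = gcd(g*(g + 2*I), (g - 2)*(g + 2*I)) = g + 2*I
(5) = w^2 + 11*w + 28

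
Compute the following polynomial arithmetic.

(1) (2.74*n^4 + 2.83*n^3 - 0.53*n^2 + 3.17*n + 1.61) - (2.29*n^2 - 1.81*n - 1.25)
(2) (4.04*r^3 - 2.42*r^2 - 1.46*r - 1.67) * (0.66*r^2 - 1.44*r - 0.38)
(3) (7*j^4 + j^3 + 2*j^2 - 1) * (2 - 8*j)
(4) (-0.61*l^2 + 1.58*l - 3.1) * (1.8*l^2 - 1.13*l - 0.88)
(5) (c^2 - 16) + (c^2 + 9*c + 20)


(1) = 2.74*n^4 + 2.83*n^3 - 2.82*n^2 + 4.98*n + 2.86
(2) = 2.6664*r^5 - 7.4148*r^4 + 0.986*r^3 + 1.9198*r^2 + 2.9596*r + 0.6346
(3) = -56*j^5 + 6*j^4 - 14*j^3 + 4*j^2 + 8*j - 2
(4) = -1.098*l^4 + 3.5333*l^3 - 6.8286*l^2 + 2.1126*l + 2.728
(5) = 2*c^2 + 9*c + 4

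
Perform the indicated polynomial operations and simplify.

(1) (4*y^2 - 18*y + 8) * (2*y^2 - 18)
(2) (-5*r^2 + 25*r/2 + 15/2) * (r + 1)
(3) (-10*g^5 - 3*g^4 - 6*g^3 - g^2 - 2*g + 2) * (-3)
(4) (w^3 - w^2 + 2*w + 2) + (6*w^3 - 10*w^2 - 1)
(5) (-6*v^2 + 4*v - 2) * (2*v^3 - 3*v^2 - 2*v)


(1) = 8*y^4 - 36*y^3 - 56*y^2 + 324*y - 144
(2) = -5*r^3 + 15*r^2/2 + 20*r + 15/2
(3) = 30*g^5 + 9*g^4 + 18*g^3 + 3*g^2 + 6*g - 6
(4) = 7*w^3 - 11*w^2 + 2*w + 1
(5) = -12*v^5 + 26*v^4 - 4*v^3 - 2*v^2 + 4*v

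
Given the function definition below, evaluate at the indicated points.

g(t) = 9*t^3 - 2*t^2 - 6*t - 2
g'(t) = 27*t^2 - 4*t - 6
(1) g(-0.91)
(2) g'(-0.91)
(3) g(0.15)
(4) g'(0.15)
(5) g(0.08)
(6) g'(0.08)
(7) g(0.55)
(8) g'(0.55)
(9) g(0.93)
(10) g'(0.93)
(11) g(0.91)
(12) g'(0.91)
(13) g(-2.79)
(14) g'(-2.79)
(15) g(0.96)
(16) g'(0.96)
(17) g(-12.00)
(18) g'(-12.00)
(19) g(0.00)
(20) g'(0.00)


(1) = -4.98
(2) = 20.00
(3) = -2.91
(4) = -5.99
(5) = -2.49
(6) = -6.15
(7) = -4.41
(8) = -0.03
(9) = -2.07
(10) = 13.63
(11) = -2.33
(12) = 12.72
(13) = -196.29
(14) = 215.33
(15) = -1.64
(16) = 15.04
(17) = -15770.00
(18) = 3930.00
(19) = -2.00
(20) = -6.00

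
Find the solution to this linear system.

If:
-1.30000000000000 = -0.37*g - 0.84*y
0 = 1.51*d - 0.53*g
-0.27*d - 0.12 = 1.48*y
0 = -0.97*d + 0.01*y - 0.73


Then:
No Solution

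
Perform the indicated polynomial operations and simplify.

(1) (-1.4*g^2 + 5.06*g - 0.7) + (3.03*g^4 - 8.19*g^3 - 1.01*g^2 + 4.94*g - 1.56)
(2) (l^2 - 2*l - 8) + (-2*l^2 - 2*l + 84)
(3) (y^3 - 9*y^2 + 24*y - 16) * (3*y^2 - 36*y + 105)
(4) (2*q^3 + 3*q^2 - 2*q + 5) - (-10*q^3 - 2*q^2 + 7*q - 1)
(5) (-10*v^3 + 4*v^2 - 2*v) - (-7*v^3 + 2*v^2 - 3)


(1) = 3.03*g^4 - 8.19*g^3 - 2.41*g^2 + 10.0*g - 2.26
(2) = -l^2 - 4*l + 76
(3) = 3*y^5 - 63*y^4 + 501*y^3 - 1857*y^2 + 3096*y - 1680
(4) = 12*q^3 + 5*q^2 - 9*q + 6
(5) = -3*v^3 + 2*v^2 - 2*v + 3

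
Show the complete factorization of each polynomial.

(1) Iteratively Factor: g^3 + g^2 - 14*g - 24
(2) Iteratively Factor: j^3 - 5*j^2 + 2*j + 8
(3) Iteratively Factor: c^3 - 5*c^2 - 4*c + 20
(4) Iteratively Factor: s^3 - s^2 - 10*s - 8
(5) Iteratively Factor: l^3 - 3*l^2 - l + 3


(1) = (g + 2)*(g^2 - g - 12) = (g - 4)*(g + 2)*(g + 3)
(2) = (j + 1)*(j^2 - 6*j + 8) = (j - 2)*(j + 1)*(j - 4)
(3) = (c - 5)*(c^2 - 4) = (c - 5)*(c - 2)*(c + 2)
(4) = (s + 1)*(s^2 - 2*s - 8) = (s - 4)*(s + 1)*(s + 2)
(5) = (l - 3)*(l^2 - 1) = (l - 3)*(l - 1)*(l + 1)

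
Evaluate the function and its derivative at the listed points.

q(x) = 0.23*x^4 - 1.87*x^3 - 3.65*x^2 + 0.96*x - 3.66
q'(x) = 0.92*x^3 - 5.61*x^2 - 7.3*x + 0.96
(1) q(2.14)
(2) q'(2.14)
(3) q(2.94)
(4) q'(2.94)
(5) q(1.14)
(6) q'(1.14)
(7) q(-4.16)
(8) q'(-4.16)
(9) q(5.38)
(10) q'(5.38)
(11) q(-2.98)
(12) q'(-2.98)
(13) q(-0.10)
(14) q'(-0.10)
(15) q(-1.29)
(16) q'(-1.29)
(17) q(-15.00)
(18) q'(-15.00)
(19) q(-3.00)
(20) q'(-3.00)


(1) = -31.82
(2) = -31.34
(3) = -62.72
(4) = -45.61
(5) = -9.69
(6) = -13.29
(7) = 132.69
(8) = -131.99
(9) = -202.65
(10) = -57.43
(11) = 28.69
(12) = -51.45
(13) = -3.79
(14) = 1.63
(15) = -6.32
(16) = -0.93
(17) = 17115.69
(18) = -4256.79
(19) = 29.73
(20) = -52.47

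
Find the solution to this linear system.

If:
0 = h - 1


Then:
h = 1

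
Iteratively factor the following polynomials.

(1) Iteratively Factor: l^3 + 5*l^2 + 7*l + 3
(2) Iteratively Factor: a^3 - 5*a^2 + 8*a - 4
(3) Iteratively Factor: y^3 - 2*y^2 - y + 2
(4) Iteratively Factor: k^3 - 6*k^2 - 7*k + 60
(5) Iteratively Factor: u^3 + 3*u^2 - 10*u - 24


(1) = (l + 3)*(l^2 + 2*l + 1) = (l + 1)*(l + 3)*(l + 1)
(2) = (a - 2)*(a^2 - 3*a + 2) = (a - 2)^2*(a - 1)
(3) = (y - 1)*(y^2 - y - 2) = (y - 2)*(y - 1)*(y + 1)
(4) = (k - 4)*(k^2 - 2*k - 15) = (k - 5)*(k - 4)*(k + 3)
(5) = (u - 3)*(u^2 + 6*u + 8) = (u - 3)*(u + 4)*(u + 2)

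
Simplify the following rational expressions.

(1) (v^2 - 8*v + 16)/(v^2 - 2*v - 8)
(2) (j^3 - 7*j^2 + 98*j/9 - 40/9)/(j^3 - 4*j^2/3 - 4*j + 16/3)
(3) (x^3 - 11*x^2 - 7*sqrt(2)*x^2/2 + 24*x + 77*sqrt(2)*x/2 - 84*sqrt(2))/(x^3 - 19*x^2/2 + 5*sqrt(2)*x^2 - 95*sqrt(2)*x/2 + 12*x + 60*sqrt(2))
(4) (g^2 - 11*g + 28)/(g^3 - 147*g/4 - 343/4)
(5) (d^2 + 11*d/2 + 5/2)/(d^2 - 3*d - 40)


(1) = (v - 4)/(v + 2)
(2) = (3*j^2 - 17*j + 10)/(3*j^2 - 12)
(3) = (4*x^2 + x*(-14*sqrt(2) - 12) + 42*sqrt(2))/(4*x^2 + x*(-6 + 20*sqrt(2)) - 30*sqrt(2))
(4) = (4*g - 16)/(4*g^2 + 28*g + 49)
(5) = (2*d + 1)/(2*d - 16)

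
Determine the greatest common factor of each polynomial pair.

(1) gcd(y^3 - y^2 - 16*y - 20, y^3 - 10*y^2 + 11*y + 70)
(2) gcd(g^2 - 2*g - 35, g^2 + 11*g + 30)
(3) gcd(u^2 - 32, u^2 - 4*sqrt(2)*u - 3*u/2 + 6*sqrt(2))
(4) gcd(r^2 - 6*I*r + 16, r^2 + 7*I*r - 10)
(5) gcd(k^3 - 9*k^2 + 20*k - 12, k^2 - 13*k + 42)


(1) = y^2 - 3*y - 10
(2) = gcd((g - 7)*(g + 5), (g + 5)*(g + 6)) = g + 5
(3) = u - 4*sqrt(2)
(4) = r + 2*I
(5) = k - 6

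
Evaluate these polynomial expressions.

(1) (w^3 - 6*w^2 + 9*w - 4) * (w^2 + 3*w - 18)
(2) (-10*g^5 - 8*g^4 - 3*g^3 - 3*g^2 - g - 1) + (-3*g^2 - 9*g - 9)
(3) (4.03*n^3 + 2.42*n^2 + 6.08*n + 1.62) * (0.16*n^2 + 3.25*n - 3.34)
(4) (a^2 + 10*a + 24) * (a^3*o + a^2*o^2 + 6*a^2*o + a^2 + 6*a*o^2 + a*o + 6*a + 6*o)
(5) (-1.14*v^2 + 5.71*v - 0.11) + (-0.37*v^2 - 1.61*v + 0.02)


(1) = w^5 - 3*w^4 - 27*w^3 + 131*w^2 - 174*w + 72
(2) = -10*g^5 - 8*g^4 - 3*g^3 - 6*g^2 - 10*g - 10
(3) = 0.6448*n^5 + 13.4847*n^4 - 4.6224*n^3 + 11.9364*n^2 - 15.0422*n - 5.4108
(4) = a^5*o + a^4*o^2 + 16*a^4*o + a^4 + 16*a^3*o^2 + 85*a^3*o + 16*a^3 + 84*a^2*o^2 + 160*a^2*o + 84*a^2 + 144*a*o^2 + 84*a*o + 144*a + 144*o
(5) = -1.51*v^2 + 4.1*v - 0.09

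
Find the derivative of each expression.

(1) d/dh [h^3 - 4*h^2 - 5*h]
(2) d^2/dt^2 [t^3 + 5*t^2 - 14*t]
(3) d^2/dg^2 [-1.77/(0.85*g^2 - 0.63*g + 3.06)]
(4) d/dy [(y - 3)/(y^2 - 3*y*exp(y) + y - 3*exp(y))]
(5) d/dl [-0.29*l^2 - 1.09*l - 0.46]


(1) = 3*h^2 - 8*h - 5
(2) = 6*t + 10
(3) = (2.55765*g^2 - 1.89567*g - 1.77*(1.7*g - 0.63)*(3.4*g - 1.26) + 9.20754)/(0.85*g^2 - 0.63*g + 3.06)^3
(4) = (y^2 - 3*y*exp(y) + y + (y - 3)*(3*y*exp(y) - 2*y + 6*exp(y) - 1) - 3*exp(y))/(y^2 - 3*y*exp(y) + y - 3*exp(y))^2
(5) = -0.58*l - 1.09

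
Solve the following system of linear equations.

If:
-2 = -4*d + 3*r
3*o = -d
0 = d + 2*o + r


Then:
d = 2/5
o = -2/15
r = -2/15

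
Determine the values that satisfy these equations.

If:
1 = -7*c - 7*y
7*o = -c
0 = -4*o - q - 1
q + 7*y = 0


Then:
c = -14/45
o = 2/45
q = -53/45
y = 53/315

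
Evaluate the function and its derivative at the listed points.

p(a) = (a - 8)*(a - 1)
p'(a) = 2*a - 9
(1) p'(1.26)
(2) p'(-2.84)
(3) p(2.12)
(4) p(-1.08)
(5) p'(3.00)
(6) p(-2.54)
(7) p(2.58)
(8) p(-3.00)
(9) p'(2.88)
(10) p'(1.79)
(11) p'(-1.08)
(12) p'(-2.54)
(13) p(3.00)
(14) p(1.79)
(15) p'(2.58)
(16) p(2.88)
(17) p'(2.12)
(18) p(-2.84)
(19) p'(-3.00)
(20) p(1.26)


(1) = -6.48
(2) = -14.68
(3) = -6.59
(4) = 18.89
(5) = -3.00
(6) = 37.31
(7) = -8.56
(8) = 44.00
(9) = -3.24
(10) = -5.42
(11) = -11.16
(12) = -14.08
(13) = -10.00
(14) = -4.91
(15) = -3.84
(16) = -9.63
(17) = -4.76
(18) = 41.63
(19) = -15.00
(20) = -1.75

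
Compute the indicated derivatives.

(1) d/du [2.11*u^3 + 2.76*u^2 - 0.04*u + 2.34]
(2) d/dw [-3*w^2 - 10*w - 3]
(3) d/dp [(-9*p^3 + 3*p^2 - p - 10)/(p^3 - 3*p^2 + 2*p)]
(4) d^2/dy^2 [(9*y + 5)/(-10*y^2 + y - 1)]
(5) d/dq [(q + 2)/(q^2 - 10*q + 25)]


(1) = 6.33*u^2 + 5.52*u - 0.04
(2) = -6*w - 10
(3) = (24*p^4 - 34*p^3 + 33*p^2 - 60*p + 20)/(p^2*(p^4 - 6*p^3 + 13*p^2 - 12*p + 4))
(4) = 2*(-(9*y + 5)*(20*y - 1)^2 + (270*y + 41)*(10*y^2 - y + 1))/(10*y^2 - y + 1)^3
(5) = (-q - 9)/(q^3 - 15*q^2 + 75*q - 125)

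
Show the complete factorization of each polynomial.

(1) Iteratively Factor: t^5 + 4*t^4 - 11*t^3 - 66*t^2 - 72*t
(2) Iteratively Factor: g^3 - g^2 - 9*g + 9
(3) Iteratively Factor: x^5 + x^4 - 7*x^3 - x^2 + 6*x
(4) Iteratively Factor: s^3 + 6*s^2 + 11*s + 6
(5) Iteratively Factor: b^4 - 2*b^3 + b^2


(1) = (t)*(t^4 + 4*t^3 - 11*t^2 - 66*t - 72) = t*(t + 3)*(t^3 + t^2 - 14*t - 24) = t*(t + 3)^2*(t^2 - 2*t - 8) = t*(t + 2)*(t + 3)^2*(t - 4)
(2) = (g + 3)*(g^2 - 4*g + 3) = (g - 1)*(g + 3)*(g - 3)
(3) = (x - 2)*(x^4 + 3*x^3 - x^2 - 3*x) = (x - 2)*(x + 1)*(x^3 + 2*x^2 - 3*x) = (x - 2)*(x - 1)*(x + 1)*(x^2 + 3*x) = x*(x - 2)*(x - 1)*(x + 1)*(x + 3)
(4) = (s + 1)*(s^2 + 5*s + 6) = (s + 1)*(s + 3)*(s + 2)
(5) = (b - 1)*(b^3 - b^2) = b*(b - 1)*(b^2 - b) = b*(b - 1)^2*(b)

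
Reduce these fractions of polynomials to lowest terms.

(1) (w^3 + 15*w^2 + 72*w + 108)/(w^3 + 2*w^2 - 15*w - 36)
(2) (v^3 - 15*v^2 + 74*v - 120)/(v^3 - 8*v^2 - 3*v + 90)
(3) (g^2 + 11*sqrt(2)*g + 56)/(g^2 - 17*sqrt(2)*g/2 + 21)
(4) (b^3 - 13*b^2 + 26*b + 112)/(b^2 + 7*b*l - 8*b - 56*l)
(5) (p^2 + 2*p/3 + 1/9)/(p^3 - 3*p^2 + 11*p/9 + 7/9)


(1) = (w^2 + 12*w + 36)/(w^2 - w - 12)
(2) = (v - 4)/(v + 3)
(3) = (2*g^2 + 22*sqrt(2)*g + 112)/(2*g^2 - 17*sqrt(2)*g + 42)
(4) = (b^2 - 5*b - 14)/(b + 7*l)
(5) = (3*p + 1)/(3*p^2 - 10*p + 7)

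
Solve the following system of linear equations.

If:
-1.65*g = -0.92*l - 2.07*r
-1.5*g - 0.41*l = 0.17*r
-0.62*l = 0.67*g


Then:
g = 0.00
l = 0.00
r = 0.00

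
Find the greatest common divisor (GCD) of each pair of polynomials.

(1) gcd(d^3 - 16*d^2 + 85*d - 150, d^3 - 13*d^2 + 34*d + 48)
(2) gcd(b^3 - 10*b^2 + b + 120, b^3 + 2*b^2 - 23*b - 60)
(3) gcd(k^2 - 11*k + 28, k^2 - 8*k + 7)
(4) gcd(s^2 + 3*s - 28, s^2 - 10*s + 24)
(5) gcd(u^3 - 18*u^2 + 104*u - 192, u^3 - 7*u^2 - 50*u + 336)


(1) = d - 6
(2) = b^2 - 2*b - 15
(3) = k - 7
(4) = gcd((s - 4)*(s + 7), (s - 6)*(s - 4)) = s - 4
(5) = u^2 - 14*u + 48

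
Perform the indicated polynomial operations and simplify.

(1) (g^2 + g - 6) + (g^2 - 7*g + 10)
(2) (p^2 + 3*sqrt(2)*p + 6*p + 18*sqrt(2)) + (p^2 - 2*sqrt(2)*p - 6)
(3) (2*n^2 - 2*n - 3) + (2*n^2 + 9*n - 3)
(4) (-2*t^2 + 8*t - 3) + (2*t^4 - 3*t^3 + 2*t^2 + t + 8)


(1) = 2*g^2 - 6*g + 4
(2) = 2*p^2 + sqrt(2)*p + 6*p - 6 + 18*sqrt(2)
(3) = 4*n^2 + 7*n - 6
(4) = 2*t^4 - 3*t^3 + 9*t + 5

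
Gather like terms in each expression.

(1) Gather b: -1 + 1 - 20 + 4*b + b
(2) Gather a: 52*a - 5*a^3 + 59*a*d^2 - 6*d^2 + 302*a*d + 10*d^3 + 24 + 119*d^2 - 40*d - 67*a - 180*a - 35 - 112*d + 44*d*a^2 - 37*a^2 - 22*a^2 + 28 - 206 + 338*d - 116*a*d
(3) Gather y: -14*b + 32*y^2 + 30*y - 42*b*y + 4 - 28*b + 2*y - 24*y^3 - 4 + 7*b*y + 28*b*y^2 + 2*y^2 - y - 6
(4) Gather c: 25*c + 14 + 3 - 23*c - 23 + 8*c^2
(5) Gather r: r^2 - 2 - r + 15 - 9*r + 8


(1) = 5*b - 20
(2) = -5*a^3 + a^2*(44*d - 59) + a*(59*d^2 + 186*d - 195) + 10*d^3 + 113*d^2 + 186*d - 189
(3) = -42*b - 24*y^3 + y^2*(28*b + 34) + y*(31 - 35*b) - 6
(4) = 8*c^2 + 2*c - 6
(5) = r^2 - 10*r + 21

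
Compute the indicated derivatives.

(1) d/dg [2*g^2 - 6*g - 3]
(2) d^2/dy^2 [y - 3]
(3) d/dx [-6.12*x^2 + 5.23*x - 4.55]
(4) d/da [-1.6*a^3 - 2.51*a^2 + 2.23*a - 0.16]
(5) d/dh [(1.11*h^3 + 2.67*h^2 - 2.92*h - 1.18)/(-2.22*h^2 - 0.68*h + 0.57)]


(1) = 4*g - 6
(2) = 0
(3) = 5.23 - 12.24*x
(4) = -4.8*a^2 - 5.02*a + 2.23
(5) = (-2.4642*h^4 - 1.5096*h^3 - 6.3999*h^2 - 2.1954*h - 2.4668)/(4.9284*h^4 + 3.0192*h^3 - 2.0684*h^2 - 0.7752*h + 0.3249)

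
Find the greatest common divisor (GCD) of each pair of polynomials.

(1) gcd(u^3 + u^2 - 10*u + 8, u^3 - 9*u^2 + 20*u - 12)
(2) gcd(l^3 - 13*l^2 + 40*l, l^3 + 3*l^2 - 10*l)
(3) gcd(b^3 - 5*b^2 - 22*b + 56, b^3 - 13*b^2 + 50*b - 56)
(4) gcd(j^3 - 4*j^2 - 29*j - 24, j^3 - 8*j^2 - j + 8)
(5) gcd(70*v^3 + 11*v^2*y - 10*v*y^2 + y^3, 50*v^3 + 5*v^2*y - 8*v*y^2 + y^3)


(1) = u^2 - 3*u + 2
(2) = gcd(l*(l - 8)*(l - 5), l*(l - 2)*(l + 5)) = l
(3) = b^2 - 9*b + 14
(4) = gcd((j - 8)*(j + 1)*(j + 3), (j - 8)*(j - 1)*(j + 1)) = j^2 - 7*j - 8
(5) = gcd((-7*v + y)*(-5*v + y)*(2*v + y), (-5*v + y)^2*(2*v + y)) = -10*v^2 - 3*v*y + y^2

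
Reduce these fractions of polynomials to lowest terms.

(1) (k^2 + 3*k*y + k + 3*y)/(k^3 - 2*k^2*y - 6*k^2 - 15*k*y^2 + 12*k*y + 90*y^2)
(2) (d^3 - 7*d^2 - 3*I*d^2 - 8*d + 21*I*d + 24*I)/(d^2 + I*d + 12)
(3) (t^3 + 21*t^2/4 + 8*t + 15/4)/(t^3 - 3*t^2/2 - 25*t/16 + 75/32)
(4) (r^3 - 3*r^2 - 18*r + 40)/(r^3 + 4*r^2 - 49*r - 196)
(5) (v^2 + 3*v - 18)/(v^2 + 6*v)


(1) = (-k - 1)/(-k^2 + 5*k*y + 6*k - 30*y)
(2) = (d^2 - 7*d - 8)/(d + 4*I)
(3) = (8*t^2 + 32*t + 24)/(8*t^2 - 22*t + 15)
(4) = (r^2 - 7*r + 10)/(r^2 - 49)
(5) = (v - 3)/v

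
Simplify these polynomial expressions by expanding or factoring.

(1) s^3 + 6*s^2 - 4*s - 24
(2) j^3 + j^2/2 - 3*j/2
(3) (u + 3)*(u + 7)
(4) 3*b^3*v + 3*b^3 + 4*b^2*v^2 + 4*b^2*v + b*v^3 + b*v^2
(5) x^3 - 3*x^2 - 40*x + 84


(1) = (s - 2)*(s + 2)*(s + 6)
(2) = j*(j - 1)*(j + 3/2)
(3) = u^2 + 10*u + 21
(4) = (b + v)*(3*b + v)*(b*v + b)
(5) = (x - 7)*(x - 2)*(x + 6)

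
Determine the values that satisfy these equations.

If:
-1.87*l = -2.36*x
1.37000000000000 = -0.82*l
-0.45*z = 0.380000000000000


Then:
l = -1.67
x = -1.32
z = -0.84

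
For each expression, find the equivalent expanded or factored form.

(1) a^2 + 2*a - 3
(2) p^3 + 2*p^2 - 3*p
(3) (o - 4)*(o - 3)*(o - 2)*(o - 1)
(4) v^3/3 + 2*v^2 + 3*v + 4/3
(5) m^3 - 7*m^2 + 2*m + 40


(1) = (a - 1)*(a + 3)
(2) = p*(p - 1)*(p + 3)
(3) = o^4 - 10*o^3 + 35*o^2 - 50*o + 24
(4) = (v/3 + 1/3)*(v + 1)*(v + 4)
(5) = (m - 5)*(m - 4)*(m + 2)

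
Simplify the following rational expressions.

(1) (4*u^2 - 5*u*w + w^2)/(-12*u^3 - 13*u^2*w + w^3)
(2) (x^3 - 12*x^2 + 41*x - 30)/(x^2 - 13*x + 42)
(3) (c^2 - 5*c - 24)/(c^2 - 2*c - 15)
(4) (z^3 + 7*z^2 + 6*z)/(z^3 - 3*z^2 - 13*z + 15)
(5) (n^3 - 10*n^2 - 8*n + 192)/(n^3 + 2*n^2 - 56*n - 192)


(1) = (-u + w)/(3*u^2 + 4*u*w + w^2)
(2) = (x^2 - 6*x + 5)/(x - 7)
(3) = (c - 8)/(c - 5)
(4) = (z^3 + 7*z^2 + 6*z)/(z^3 - 3*z^2 - 13*z + 15)
(5) = (n - 6)/(n + 6)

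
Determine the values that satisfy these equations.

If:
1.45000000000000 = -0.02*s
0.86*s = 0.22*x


Then:
s = -72.50
x = -283.41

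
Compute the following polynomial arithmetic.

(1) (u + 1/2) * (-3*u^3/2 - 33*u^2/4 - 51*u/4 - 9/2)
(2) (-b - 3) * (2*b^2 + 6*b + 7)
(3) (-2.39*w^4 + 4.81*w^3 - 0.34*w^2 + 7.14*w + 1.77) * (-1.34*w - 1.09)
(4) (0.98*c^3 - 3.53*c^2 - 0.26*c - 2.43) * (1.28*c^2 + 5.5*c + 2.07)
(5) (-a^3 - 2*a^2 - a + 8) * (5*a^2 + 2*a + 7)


(1) = -3*u^4/2 - 9*u^3 - 135*u^2/8 - 87*u/8 - 9/4
(2) = -2*b^3 - 12*b^2 - 25*b - 21
(3) = 3.2026*w^5 - 3.8403*w^4 - 4.7873*w^3 - 9.197*w^2 - 10.1544*w - 1.9293
(4) = 1.2544*c^5 + 0.8716*c^4 - 17.7192*c^3 - 11.8475*c^2 - 13.9032*c - 5.0301
(5) = -5*a^5 - 12*a^4 - 16*a^3 + 24*a^2 + 9*a + 56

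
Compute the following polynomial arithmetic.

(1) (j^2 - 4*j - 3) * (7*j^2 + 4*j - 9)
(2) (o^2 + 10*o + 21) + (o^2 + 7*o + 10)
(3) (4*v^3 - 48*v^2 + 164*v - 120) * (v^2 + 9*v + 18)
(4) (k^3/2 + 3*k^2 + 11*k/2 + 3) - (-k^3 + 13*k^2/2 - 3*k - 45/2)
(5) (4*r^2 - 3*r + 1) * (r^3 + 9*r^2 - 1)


(1) = 7*j^4 - 24*j^3 - 46*j^2 + 24*j + 27
(2) = 2*o^2 + 17*o + 31
(3) = 4*v^5 - 12*v^4 - 196*v^3 + 492*v^2 + 1872*v - 2160
(4) = 3*k^3/2 - 7*k^2/2 + 17*k/2 + 51/2
(5) = 4*r^5 + 33*r^4 - 26*r^3 + 5*r^2 + 3*r - 1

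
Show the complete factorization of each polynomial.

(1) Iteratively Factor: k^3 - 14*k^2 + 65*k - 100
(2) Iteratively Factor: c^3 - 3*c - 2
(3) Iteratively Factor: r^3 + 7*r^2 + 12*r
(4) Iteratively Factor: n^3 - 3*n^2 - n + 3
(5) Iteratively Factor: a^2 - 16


(1) = (k - 5)*(k^2 - 9*k + 20) = (k - 5)*(k - 4)*(k - 5)
(2) = (c + 1)*(c^2 - c - 2) = (c - 2)*(c + 1)*(c + 1)
(3) = (r + 3)*(r^2 + 4*r) = r*(r + 3)*(r + 4)
(4) = (n + 1)*(n^2 - 4*n + 3) = (n - 3)*(n + 1)*(n - 1)
(5) = (a - 4)*(a + 4)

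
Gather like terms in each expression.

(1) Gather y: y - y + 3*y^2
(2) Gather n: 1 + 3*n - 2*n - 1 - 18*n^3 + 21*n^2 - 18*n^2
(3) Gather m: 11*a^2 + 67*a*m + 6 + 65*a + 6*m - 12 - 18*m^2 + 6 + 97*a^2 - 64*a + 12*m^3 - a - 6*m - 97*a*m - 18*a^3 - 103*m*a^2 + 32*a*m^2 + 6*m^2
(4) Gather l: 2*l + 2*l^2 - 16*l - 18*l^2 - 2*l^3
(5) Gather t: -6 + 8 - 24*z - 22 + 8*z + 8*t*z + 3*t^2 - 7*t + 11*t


(1) = 3*y^2
(2) = -18*n^3 + 3*n^2 + n
(3) = -18*a^3 + 108*a^2 + 12*m^3 + m^2*(32*a - 12) + m*(-103*a^2 - 30*a)
(4) = -2*l^3 - 16*l^2 - 14*l
(5) = 3*t^2 + t*(8*z + 4) - 16*z - 20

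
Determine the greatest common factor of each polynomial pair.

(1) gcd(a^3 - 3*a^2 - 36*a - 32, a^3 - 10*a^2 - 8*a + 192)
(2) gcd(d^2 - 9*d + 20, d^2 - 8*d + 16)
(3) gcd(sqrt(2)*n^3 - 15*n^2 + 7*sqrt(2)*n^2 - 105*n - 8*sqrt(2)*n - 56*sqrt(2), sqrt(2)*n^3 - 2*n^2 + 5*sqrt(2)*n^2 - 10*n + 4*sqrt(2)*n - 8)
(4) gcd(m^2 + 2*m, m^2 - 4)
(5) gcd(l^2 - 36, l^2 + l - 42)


(1) = gcd((a - 8)*(a + 1)*(a + 4), (a - 8)*(a - 6)*(a + 4)) = a^2 - 4*a - 32
(2) = d - 4
(3) = gcd((n + 7)*(n - 8*sqrt(2))*(sqrt(2)*n + 1), (n + 4)*(n - sqrt(2))*(sqrt(2)*n + sqrt(2))) = 1
(4) = m + 2
(5) = l - 6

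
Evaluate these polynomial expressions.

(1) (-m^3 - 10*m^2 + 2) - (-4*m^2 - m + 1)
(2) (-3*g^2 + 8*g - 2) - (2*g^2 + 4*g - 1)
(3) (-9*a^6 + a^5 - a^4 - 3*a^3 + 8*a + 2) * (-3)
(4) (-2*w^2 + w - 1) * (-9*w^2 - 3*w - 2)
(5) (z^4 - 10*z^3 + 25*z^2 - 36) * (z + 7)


(1) = -m^3 - 6*m^2 + m + 1
(2) = -5*g^2 + 4*g - 1
(3) = 27*a^6 - 3*a^5 + 3*a^4 + 9*a^3 - 24*a - 6
(4) = 18*w^4 - 3*w^3 + 10*w^2 + w + 2
(5) = z^5 - 3*z^4 - 45*z^3 + 175*z^2 - 36*z - 252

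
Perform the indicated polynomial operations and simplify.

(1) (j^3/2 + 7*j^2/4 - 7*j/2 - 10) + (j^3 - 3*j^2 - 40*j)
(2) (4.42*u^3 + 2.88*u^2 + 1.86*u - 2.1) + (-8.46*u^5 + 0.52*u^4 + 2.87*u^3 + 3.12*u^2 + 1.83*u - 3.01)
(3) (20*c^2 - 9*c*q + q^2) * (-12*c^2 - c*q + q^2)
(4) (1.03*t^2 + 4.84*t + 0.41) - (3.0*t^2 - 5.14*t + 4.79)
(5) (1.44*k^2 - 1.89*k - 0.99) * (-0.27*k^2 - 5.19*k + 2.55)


(1) = 3*j^3/2 - 5*j^2/4 - 87*j/2 - 10
(2) = -8.46*u^5 + 0.52*u^4 + 7.29*u^3 + 6.0*u^2 + 3.69*u - 5.11
(3) = -240*c^4 + 88*c^3*q + 17*c^2*q^2 - 10*c*q^3 + q^4
(4) = -1.97*t^2 + 9.98*t - 4.38
(5) = -0.3888*k^4 - 6.9633*k^3 + 13.7484*k^2 + 0.3186*k - 2.5245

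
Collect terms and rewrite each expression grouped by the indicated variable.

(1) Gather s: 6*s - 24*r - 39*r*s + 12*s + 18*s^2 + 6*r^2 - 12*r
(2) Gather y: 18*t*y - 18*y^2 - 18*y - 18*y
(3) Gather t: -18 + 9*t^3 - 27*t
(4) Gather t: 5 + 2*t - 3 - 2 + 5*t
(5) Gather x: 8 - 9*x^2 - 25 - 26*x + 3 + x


(1) = 6*r^2 - 36*r + 18*s^2 + s*(18 - 39*r)
(2) = -18*y^2 + y*(18*t - 36)
(3) = 9*t^3 - 27*t - 18
(4) = 7*t
(5) = -9*x^2 - 25*x - 14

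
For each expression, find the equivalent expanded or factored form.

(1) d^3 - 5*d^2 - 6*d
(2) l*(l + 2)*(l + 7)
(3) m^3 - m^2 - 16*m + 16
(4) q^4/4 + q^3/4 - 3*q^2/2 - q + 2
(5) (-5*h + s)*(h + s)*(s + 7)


(1) = d*(d - 6)*(d + 1)
(2) = l^3 + 9*l^2 + 14*l
(3) = (m - 4)*(m - 1)*(m + 4)
(4) = (q/4 + 1/2)*(q - 2)*(q - 1)*(q + 2)
(5) = -5*h^2*s - 35*h^2 - 4*h*s^2 - 28*h*s + s^3 + 7*s^2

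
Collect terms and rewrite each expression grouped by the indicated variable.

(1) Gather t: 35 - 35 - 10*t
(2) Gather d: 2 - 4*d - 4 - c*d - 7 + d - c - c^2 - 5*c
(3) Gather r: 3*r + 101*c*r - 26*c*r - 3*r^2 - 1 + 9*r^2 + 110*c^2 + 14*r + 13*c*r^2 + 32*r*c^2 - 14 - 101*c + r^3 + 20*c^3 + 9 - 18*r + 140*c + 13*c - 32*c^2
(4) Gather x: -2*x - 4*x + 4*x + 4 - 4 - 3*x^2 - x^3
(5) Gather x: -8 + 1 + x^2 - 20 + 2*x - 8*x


(1) = -10*t
(2) = -c^2 - 6*c + d*(-c - 3) - 9
(3) = 20*c^3 + 78*c^2 + 52*c + r^3 + r^2*(13*c + 6) + r*(32*c^2 + 75*c - 1) - 6
(4) = -x^3 - 3*x^2 - 2*x
(5) = x^2 - 6*x - 27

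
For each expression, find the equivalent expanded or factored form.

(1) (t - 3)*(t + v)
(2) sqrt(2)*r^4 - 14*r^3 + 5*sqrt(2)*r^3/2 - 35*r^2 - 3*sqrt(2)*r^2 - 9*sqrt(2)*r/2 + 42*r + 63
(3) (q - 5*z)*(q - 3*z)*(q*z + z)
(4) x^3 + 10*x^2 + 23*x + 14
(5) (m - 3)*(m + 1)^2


(1) = t^2 + t*v - 3*t - 3*v
(2) = (r - 3/2)*(r + 3)*(r - 7*sqrt(2))*(sqrt(2)*r + sqrt(2))
(3) = q^3*z - 8*q^2*z^2 + q^2*z + 15*q*z^3 - 8*q*z^2 + 15*z^3
(4) = (x + 1)*(x + 2)*(x + 7)
(5) = m^3 - m^2 - 5*m - 3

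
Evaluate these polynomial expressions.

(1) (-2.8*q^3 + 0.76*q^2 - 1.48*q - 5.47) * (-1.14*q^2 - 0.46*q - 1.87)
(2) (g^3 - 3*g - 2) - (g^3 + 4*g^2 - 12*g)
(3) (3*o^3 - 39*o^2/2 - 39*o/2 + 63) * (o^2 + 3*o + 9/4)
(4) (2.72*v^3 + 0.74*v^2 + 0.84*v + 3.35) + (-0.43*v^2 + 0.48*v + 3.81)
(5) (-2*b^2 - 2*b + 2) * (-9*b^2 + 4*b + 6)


(1) = 3.192*q^5 + 0.4216*q^4 + 6.5736*q^3 + 5.4954*q^2 + 5.2838*q + 10.2289
(2) = -4*g^2 + 9*g - 2
(3) = 3*o^5 - 21*o^4/2 - 285*o^3/4 - 315*o^2/8 + 1161*o/8 + 567/4
(4) = 2.72*v^3 + 0.31*v^2 + 1.32*v + 7.16
(5) = 18*b^4 + 10*b^3 - 38*b^2 - 4*b + 12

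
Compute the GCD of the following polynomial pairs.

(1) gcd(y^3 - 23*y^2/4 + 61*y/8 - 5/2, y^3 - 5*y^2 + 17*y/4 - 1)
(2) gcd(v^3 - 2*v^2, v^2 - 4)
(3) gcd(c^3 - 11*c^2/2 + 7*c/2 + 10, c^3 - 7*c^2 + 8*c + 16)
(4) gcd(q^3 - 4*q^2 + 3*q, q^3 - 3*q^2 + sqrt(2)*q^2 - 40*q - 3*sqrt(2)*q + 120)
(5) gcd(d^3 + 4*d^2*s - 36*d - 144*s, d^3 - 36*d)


(1) = gcd((y - 4)*(y - 5/4)*(y - 1/2), (y - 4)*(y - 1/2)^2) = y^2 - 9*y/2 + 2
(2) = v - 2
(3) = c^2 - 3*c - 4
(4) = gcd(q*(q - 3)*(q - 1), (q - 3)*(q - 4*sqrt(2))*(q + 5*sqrt(2))) = q - 3
(5) = d^2 - 36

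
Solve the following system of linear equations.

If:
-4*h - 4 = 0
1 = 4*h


Then:
No Solution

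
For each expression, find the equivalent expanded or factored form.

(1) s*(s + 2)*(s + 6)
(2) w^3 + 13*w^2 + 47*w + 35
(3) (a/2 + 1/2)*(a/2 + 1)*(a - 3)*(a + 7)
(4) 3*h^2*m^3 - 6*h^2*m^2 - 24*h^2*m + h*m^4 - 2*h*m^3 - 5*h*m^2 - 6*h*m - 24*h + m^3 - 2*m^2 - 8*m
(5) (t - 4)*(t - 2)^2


(1) = s^3 + 8*s^2 + 12*s
(2) = (w + 1)*(w + 5)*(w + 7)
(3) = a^4/4 + 7*a^3/4 - 7*a^2/4 - 55*a/4 - 21/2
(4) = (3*h + m)*(m - 4)*(m + 2)*(h*m + 1)
(5) = t^3 - 8*t^2 + 20*t - 16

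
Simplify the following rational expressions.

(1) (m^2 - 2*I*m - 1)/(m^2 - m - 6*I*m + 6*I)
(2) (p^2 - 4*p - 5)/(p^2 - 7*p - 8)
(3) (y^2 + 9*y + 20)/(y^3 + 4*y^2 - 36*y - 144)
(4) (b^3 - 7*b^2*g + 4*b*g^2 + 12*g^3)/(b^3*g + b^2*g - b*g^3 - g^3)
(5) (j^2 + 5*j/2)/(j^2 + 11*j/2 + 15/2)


(1) = (m^2 - 2*I*m - 1)/(m^2 + m*(-1 - 6*I) + 6*I)
(2) = (p - 5)/(p - 8)
(3) = (y + 5)/(y^2 - 36)
(4) = (b^2 - 8*b*g + 12*g^2)/(b^2*g - b*g^2 + b*g - g^2)
(5) = j/(j + 3)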